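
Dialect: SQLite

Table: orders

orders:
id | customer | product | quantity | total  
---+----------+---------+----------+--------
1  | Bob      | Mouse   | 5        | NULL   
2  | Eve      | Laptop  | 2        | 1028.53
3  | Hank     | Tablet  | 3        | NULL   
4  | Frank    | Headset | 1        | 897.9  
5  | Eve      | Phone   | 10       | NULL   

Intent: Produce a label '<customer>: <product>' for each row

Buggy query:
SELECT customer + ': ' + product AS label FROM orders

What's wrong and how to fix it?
Bug: '+' is numeric addition; on text columns SQLite converts them to 0 instead of concatenating

Fix: Replace + with || to concatenate text

Corrected query:
SELECT customer || ': ' || product AS label FROM orders

Result:
label         
--------------
Bob: Mouse    
Eve: Laptop   
Hank: Tablet  
Frank: Headset
Eve: Phone    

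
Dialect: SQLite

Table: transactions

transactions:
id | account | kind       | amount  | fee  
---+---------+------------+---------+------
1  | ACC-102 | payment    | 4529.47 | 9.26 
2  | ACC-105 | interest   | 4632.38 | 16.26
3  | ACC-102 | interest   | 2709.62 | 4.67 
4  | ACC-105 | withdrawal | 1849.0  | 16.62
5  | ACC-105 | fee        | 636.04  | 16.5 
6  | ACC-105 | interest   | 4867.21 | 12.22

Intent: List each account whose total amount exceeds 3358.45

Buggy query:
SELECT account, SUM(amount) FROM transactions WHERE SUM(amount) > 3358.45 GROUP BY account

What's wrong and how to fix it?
Bug: WHERE runs before GROUP BY, so aggregates aren't available there

Fix: Move the aggregate condition to a HAVING clause

Corrected query:
SELECT account, SUM(amount) FROM transactions GROUP BY account HAVING SUM(amount) > 3358.45

Result:
account | SUM(amount)
--------+------------
ACC-102 | 7239.09    
ACC-105 | 11984.63   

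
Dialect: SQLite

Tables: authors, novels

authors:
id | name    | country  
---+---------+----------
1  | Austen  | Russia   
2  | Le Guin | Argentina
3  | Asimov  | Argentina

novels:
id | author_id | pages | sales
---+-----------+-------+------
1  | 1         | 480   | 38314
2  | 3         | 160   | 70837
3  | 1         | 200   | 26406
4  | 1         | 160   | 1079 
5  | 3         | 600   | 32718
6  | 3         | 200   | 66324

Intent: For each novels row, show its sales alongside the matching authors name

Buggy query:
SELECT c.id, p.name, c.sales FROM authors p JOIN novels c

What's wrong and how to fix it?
Bug: Missing join condition: each novels row is matched to all authors rows instead of just its own

Fix: Specify the join condition linking the foreign key to the parent id

Corrected query:
SELECT c.id, p.name, c.sales FROM authors p JOIN novels c ON c.author_id = p.id

Result:
id | name   | sales
---+--------+------
1  | Austen | 38314
2  | Asimov | 70837
3  | Austen | 26406
4  | Austen | 1079 
5  | Asimov | 32718
6  | Asimov | 66324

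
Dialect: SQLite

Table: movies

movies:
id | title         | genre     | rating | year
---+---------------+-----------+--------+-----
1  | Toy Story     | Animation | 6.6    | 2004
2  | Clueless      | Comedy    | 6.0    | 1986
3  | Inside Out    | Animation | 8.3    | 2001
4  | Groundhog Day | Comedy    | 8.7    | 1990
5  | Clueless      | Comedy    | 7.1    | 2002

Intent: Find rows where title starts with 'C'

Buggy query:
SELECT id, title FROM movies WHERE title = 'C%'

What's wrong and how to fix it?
Bug: Wildcards only work with LIKE; '=' treats '%' as a literal character

Fix: Replace '=' with LIKE so 'C%' is treated as a pattern

Corrected query:
SELECT id, title FROM movies WHERE title LIKE 'C%'

Result:
id | title   
---+---------
2  | Clueless
5  | Clueless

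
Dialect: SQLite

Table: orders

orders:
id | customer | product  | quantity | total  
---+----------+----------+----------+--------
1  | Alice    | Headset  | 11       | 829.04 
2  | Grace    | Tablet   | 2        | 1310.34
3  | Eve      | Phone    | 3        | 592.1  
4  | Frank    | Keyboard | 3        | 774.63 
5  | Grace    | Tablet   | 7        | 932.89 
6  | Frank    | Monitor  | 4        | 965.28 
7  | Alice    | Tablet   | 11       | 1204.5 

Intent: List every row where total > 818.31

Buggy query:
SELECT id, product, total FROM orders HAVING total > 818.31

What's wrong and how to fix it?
Bug: HAVING filters the output of aggregation, but this query has no GROUP BY and no aggregate functions, so SQLite rejects it (HAVING clause on a non-aggregate query); the condition here is per row

Fix: Use WHERE for row-level filtering

Corrected query:
SELECT id, product, total FROM orders WHERE total > 818.31

Result:
id | product | total  
---+---------+--------
1  | Headset | 829.04 
2  | Tablet  | 1310.34
5  | Tablet  | 932.89 
6  | Monitor | 965.28 
7  | Tablet  | 1204.5 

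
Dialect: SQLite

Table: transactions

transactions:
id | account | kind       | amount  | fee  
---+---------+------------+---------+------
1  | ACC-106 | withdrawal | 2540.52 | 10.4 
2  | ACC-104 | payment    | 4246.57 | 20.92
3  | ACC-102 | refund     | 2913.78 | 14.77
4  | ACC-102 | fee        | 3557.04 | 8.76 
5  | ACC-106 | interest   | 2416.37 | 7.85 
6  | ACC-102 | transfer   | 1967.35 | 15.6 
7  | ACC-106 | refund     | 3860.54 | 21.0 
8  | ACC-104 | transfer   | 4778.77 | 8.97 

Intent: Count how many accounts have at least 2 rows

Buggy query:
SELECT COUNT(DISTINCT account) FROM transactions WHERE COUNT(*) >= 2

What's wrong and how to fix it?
Bug: COUNT(*) cannot appear in WHERE; the per-group count doesn't exist yet

Fix: Group first with HAVING COUNT(*) >= 2, then COUNT the resulting groups

Corrected query:
SELECT COUNT(*) FROM (SELECT account FROM transactions GROUP BY account HAVING COUNT(*) >= 2)

Result:
COUNT(*)
--------
3       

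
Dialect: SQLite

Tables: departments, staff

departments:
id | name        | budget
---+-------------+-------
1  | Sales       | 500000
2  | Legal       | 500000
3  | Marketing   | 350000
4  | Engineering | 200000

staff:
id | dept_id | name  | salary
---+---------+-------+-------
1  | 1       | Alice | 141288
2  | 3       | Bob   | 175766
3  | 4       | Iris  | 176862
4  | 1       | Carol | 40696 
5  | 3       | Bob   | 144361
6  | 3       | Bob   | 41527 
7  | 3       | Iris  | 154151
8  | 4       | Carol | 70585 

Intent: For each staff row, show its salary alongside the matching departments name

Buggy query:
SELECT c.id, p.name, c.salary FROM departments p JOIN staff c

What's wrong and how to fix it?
Bug: JOIN with no ON clause produces a cartesian product; every staff row pairs with every departments row

Fix: Add ON c.dept_id = p.id to the JOIN

Corrected query:
SELECT c.id, p.name, c.salary FROM departments p JOIN staff c ON c.dept_id = p.id

Result:
id | name        | salary
---+-------------+-------
1  | Sales       | 141288
2  | Marketing   | 175766
3  | Engineering | 176862
4  | Sales       | 40696 
5  | Marketing   | 144361
6  | Marketing   | 41527 
7  | Marketing   | 154151
8  | Engineering | 70585 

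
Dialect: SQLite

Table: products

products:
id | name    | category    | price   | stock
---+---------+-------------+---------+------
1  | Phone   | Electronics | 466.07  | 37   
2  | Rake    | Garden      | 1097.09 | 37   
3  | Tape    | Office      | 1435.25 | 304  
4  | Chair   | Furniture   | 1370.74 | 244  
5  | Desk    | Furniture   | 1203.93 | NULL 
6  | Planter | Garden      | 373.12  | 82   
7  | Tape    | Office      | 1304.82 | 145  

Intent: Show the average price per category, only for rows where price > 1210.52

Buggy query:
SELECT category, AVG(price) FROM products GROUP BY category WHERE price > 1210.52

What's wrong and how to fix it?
Bug: Row-level WHERE must come before GROUP BY in the clause order

Fix: Move the WHERE clause before GROUP BY

Corrected query:
SELECT category, AVG(price) FROM products WHERE price > 1210.52 GROUP BY category

Result:
category  | AVG(price)
----------+-----------
Furniture | 1370.74   
Office    | 1370.035  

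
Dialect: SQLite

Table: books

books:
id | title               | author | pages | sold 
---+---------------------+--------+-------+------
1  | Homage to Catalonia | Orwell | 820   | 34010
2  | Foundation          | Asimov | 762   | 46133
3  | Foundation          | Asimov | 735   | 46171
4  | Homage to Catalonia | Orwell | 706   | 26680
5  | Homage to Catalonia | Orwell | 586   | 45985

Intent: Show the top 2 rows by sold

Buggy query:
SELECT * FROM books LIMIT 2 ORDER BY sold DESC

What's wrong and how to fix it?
Bug: ORDER BY cannot follow LIMIT; LIMIT is the final clause

Fix: Sort with ORDER BY, then apply LIMIT

Corrected query:
SELECT * FROM books ORDER BY sold DESC LIMIT 2

Result:
id | title      | author | pages | sold 
---+------------+--------+-------+------
3  | Foundation | Asimov | 735   | 46171
2  | Foundation | Asimov | 762   | 46133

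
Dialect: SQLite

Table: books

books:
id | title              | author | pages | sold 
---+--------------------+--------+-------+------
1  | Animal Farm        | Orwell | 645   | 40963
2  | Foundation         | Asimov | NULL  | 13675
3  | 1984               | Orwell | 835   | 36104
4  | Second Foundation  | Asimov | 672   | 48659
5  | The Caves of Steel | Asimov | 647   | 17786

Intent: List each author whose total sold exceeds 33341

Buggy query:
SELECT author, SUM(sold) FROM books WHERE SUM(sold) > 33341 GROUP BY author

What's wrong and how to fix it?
Bug: Aggregate functions cannot appear in a WHERE clause

Fix: Use HAVING (which filters groups after aggregation) instead of WHERE

Corrected query:
SELECT author, SUM(sold) FROM books GROUP BY author HAVING SUM(sold) > 33341

Result:
author | SUM(sold)
-------+----------
Asimov | 80120    
Orwell | 77067    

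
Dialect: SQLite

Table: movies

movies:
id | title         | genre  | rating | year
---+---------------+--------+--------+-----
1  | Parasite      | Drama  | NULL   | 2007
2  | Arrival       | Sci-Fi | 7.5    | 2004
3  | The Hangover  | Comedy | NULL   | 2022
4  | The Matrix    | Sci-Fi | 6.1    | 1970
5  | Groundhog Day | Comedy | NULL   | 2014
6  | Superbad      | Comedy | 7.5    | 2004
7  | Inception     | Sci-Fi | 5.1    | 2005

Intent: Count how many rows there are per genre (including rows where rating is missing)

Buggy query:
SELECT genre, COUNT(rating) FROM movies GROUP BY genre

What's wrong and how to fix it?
Bug: COUNT(rating) skips NULLs, so groups with missing rating are undercounted

Fix: Replace COUNT(rating) with COUNT(*)

Corrected query:
SELECT genre, COUNT(*) FROM movies GROUP BY genre

Result:
genre  | COUNT(*)
-------+---------
Comedy | 3       
Drama  | 1       
Sci-Fi | 3       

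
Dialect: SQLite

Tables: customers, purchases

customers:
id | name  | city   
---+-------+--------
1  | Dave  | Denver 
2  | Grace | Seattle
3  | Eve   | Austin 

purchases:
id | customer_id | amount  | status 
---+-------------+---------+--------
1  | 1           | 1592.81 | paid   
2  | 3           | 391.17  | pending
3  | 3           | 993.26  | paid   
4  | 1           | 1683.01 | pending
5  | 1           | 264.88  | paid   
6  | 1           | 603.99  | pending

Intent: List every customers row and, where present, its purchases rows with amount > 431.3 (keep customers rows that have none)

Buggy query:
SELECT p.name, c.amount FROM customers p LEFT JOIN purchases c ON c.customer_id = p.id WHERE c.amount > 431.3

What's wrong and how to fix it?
Bug: A WHERE condition on the right-hand table after LEFT JOIN drops unmatched parents

Fix: Put 'c.amount > 431.3' in the JOIN's ON clause instead of WHERE

Corrected query:
SELECT p.name, c.amount FROM customers p LEFT JOIN purchases c ON c.customer_id = p.id AND c.amount > 431.3

Result:
name  | amount 
------+--------
Dave  | 603.99 
Dave  | 1592.81
Dave  | 1683.01
Grace | NULL   
Eve   | 993.26 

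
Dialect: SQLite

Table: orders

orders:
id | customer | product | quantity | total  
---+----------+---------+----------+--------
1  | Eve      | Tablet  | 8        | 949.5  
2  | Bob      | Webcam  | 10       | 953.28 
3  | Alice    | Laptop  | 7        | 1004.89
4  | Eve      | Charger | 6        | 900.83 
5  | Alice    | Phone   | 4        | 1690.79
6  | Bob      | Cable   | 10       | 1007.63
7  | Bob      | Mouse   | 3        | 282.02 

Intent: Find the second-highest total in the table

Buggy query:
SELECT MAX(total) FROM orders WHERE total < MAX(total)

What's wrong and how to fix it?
Bug: The inner MAX is an aggregate inside WHERE, which is not allowed

Fix: Put the inner MAX in a scalar subquery

Corrected query:
SELECT MAX(total) FROM orders WHERE total < (SELECT MAX(total) FROM orders)

Result:
MAX(total)
----------
1007.63   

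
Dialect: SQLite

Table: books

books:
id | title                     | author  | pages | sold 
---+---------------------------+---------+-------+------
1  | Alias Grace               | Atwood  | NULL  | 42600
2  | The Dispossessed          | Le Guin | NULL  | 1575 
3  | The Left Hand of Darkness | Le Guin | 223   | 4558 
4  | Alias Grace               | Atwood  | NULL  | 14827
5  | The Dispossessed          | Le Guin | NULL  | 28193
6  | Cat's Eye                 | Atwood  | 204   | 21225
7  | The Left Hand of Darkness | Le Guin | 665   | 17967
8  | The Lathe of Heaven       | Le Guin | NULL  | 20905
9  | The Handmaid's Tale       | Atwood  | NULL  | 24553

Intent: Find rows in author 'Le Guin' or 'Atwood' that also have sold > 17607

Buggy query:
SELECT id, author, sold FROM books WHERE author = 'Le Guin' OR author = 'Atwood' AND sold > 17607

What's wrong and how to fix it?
Bug: Without parentheses, AND is evaluated before OR, so the sold filter only applies to the 'Atwood' branch

Fix: Add parentheses around the OR so the AND applies to both alternatives

Corrected query:
SELECT id, author, sold FROM books WHERE (author = 'Le Guin' OR author = 'Atwood') AND sold > 17607

Result:
id | author  | sold 
---+---------+------
1  | Atwood  | 42600
5  | Le Guin | 28193
6  | Atwood  | 21225
7  | Le Guin | 17967
8  | Le Guin | 20905
9  | Atwood  | 24553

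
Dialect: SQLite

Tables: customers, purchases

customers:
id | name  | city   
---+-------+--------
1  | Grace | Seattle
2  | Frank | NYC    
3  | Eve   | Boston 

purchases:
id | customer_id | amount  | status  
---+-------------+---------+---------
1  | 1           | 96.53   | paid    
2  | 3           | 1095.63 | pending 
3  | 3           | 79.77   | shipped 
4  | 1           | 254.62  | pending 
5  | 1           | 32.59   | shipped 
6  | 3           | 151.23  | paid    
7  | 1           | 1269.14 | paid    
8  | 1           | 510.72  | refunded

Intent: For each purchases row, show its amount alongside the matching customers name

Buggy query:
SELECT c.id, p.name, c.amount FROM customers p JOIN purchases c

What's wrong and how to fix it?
Bug: JOIN with no ON clause produces a cartesian product; every purchases row pairs with every customers row

Fix: Specify the join condition linking the foreign key to the parent id

Corrected query:
SELECT c.id, p.name, c.amount FROM customers p JOIN purchases c ON c.customer_id = p.id

Result:
id | name  | amount 
---+-------+--------
1  | Grace | 96.53  
2  | Eve   | 1095.63
3  | Eve   | 79.77  
4  | Grace | 254.62 
5  | Grace | 32.59  
6  | Eve   | 151.23 
7  | Grace | 1269.14
8  | Grace | 510.72 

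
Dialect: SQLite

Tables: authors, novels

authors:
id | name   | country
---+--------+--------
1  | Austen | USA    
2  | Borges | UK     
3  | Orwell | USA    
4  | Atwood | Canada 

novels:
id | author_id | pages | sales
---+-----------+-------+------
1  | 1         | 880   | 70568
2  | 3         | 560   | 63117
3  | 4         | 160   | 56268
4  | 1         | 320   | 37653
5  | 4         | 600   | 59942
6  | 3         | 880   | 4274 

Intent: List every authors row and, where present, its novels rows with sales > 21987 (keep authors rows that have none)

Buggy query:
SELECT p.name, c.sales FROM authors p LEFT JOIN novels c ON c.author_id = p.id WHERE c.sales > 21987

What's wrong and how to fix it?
Bug: Filtering c.sales in WHERE discards the NULL rows produced by LEFT JOIN, turning it into an inner join

Fix: Move the right-table condition into the ON clause so unmatched parents are kept

Corrected query:
SELECT p.name, c.sales FROM authors p LEFT JOIN novels c ON c.author_id = p.id AND c.sales > 21987

Result:
name   | sales
-------+------
Austen | 37653
Austen | 70568
Borges | NULL 
Orwell | 63117
Atwood | 56268
Atwood | 59942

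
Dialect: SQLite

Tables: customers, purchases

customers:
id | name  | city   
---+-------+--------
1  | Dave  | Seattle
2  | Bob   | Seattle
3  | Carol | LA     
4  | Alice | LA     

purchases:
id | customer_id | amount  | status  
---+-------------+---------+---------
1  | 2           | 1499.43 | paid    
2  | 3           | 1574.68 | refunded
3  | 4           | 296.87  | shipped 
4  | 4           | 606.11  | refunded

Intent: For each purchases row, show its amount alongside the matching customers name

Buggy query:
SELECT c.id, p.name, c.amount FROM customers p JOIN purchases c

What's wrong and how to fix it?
Bug: JOIN with no ON clause produces a cartesian product; every purchases row pairs with every customers row

Fix: Add ON c.customer_id = p.id to the JOIN

Corrected query:
SELECT c.id, p.name, c.amount FROM customers p JOIN purchases c ON c.customer_id = p.id

Result:
id | name  | amount 
---+-------+--------
1  | Bob   | 1499.43
2  | Carol | 1574.68
3  | Alice | 296.87 
4  | Alice | 606.11 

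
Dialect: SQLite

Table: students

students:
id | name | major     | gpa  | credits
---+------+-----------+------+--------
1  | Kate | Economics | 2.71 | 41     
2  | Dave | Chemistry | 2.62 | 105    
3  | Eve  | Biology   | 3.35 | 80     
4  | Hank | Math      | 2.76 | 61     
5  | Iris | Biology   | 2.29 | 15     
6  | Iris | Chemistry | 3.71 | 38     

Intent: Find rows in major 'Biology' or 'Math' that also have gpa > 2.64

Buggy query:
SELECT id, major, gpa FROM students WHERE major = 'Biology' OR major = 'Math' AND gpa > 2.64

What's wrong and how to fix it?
Bug: AND binds tighter than OR, so this parses as major = 'Biology' OR (major = 'Math' AND gpa > 2.64)

Fix: Add parentheses around the OR so the AND applies to both alternatives

Corrected query:
SELECT id, major, gpa FROM students WHERE (major = 'Biology' OR major = 'Math') AND gpa > 2.64

Result:
id | major   | gpa 
---+---------+-----
3  | Biology | 3.35
4  | Math    | 2.76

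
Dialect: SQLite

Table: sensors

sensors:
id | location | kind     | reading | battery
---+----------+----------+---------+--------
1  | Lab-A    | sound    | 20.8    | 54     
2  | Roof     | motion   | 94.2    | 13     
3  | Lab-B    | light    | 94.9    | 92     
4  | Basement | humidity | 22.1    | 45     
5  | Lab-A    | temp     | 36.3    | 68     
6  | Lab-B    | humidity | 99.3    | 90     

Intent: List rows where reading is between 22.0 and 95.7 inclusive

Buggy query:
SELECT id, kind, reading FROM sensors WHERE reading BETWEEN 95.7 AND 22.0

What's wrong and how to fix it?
Bug: The bounds are reversed; BETWEEN a AND b requires a <= b to match anything

Fix: Swap the bounds so the smaller value comes first

Corrected query:
SELECT id, kind, reading FROM sensors WHERE reading BETWEEN 22.0 AND 95.7

Result:
id | kind     | reading
---+----------+--------
2  | motion   | 94.2   
3  | light    | 94.9   
4  | humidity | 22.1   
5  | temp     | 36.3   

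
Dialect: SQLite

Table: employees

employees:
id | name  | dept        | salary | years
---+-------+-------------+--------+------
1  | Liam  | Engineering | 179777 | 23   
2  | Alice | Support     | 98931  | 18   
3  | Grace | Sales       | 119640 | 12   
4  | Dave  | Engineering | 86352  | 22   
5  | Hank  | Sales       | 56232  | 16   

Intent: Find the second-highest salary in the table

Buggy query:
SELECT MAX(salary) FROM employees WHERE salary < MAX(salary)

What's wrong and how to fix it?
Bug: MAX(salary) on the right of the comparison is an aggregate-in-WHERE error

Fix: Put the inner MAX in a scalar subquery

Corrected query:
SELECT MAX(salary) FROM employees WHERE salary < (SELECT MAX(salary) FROM employees)

Result:
MAX(salary)
-----------
119640     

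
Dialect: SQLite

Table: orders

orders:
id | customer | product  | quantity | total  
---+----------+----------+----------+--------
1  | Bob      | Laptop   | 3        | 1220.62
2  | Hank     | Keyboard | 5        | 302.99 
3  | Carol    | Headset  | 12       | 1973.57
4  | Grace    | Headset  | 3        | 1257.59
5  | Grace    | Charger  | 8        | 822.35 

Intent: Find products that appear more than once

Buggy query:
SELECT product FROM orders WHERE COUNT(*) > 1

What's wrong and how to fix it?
Bug: WHERE can't reference COUNT(*); aggregates are computed after WHERE

Fix: GROUP BY product, then filter groups with HAVING COUNT(*) > 1

Corrected query:
SELECT product FROM orders GROUP BY product HAVING COUNT(*) > 1

Result:
product
-------
Headset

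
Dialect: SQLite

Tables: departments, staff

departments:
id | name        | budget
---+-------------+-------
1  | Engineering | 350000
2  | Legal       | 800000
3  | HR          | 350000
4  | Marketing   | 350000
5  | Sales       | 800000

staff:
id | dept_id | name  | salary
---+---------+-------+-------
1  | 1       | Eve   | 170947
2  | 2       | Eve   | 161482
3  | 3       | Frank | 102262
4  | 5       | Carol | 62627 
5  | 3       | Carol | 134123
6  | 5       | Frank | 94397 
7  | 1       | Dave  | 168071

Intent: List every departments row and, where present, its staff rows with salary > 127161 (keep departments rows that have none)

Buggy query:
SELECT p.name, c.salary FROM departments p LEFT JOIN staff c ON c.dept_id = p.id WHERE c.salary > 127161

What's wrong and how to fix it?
Bug: A WHERE condition on the right-hand table after LEFT JOIN drops unmatched parents

Fix: Put 'c.salary > 127161' in the JOIN's ON clause instead of WHERE

Corrected query:
SELECT p.name, c.salary FROM departments p LEFT JOIN staff c ON c.dept_id = p.id AND c.salary > 127161

Result:
name        | salary
------------+-------
Engineering | 168071
Engineering | 170947
Legal       | 161482
HR          | 134123
Marketing   | NULL  
Sales       | NULL  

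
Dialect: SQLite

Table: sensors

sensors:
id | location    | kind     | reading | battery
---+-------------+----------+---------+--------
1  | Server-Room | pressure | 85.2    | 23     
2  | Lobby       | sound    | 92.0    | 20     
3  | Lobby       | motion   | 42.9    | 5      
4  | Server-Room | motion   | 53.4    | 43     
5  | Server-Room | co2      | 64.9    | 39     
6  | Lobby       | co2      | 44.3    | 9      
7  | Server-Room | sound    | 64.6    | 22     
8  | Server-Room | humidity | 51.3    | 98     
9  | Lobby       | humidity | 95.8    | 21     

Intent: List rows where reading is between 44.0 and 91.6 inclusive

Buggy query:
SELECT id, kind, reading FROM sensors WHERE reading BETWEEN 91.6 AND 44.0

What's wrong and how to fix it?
Bug: BETWEEN expects the lower bound first; with 91.6 AND 44.0 the range is empty

Fix: Swap the bounds so the smaller value comes first

Corrected query:
SELECT id, kind, reading FROM sensors WHERE reading BETWEEN 44.0 AND 91.6

Result:
id | kind     | reading
---+----------+--------
1  | pressure | 85.2   
4  | motion   | 53.4   
5  | co2      | 64.9   
6  | co2      | 44.3   
7  | sound    | 64.6   
8  | humidity | 51.3   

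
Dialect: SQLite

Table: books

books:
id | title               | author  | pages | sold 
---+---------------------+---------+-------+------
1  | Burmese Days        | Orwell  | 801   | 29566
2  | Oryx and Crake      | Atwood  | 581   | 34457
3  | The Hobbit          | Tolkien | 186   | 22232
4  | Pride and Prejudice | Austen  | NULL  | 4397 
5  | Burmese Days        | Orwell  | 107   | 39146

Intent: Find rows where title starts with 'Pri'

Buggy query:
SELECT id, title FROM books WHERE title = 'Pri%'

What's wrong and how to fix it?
Bug: '=' compares the literal string including the % character; pattern matching needs LIKE

Fix: Replace '=' with LIKE so 'Pri%' is treated as a pattern

Corrected query:
SELECT id, title FROM books WHERE title LIKE 'Pri%'

Result:
id | title              
---+--------------------
4  | Pride and Prejudice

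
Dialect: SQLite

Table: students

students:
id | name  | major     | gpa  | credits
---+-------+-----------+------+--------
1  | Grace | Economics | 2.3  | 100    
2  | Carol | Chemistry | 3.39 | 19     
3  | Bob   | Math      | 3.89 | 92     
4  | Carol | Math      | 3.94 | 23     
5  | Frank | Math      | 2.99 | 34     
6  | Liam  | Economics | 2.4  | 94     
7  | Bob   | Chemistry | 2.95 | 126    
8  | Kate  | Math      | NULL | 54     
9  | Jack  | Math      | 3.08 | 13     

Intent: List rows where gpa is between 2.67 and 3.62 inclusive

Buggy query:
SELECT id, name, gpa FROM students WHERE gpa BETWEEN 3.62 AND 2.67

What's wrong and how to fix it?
Bug: The bounds are reversed; BETWEEN a AND b requires a <= b to match anything

Fix: Write BETWEEN 2.67 AND 3.62

Corrected query:
SELECT id, name, gpa FROM students WHERE gpa BETWEEN 2.67 AND 3.62

Result:
id | name  | gpa 
---+-------+-----
2  | Carol | 3.39
5  | Frank | 2.99
7  | Bob   | 2.95
9  | Jack  | 3.08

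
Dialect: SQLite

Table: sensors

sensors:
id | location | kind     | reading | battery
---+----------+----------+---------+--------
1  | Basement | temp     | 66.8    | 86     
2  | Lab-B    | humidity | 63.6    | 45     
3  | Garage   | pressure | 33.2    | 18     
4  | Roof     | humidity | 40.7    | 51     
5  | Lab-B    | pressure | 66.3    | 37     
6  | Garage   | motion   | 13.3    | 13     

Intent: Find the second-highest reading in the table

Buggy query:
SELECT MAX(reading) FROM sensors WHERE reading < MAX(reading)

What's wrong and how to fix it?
Bug: MAX(reading) on the right of the comparison is an aggregate-in-WHERE error

Fix: Put the inner MAX in a scalar subquery

Corrected query:
SELECT MAX(reading) FROM sensors WHERE reading < (SELECT MAX(reading) FROM sensors)

Result:
MAX(reading)
------------
66.3        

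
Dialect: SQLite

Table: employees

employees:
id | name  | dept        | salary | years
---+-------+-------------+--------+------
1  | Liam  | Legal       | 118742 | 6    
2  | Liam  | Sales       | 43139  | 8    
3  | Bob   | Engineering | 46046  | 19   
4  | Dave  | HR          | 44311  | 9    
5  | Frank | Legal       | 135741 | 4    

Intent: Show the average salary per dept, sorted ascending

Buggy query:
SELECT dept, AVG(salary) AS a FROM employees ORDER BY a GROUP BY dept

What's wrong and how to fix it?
Bug: ORDER BY appears before GROUP BY; SQL clause order requires GROUP BY first

Fix: Reorder: SELECT … FROM … GROUP BY … ORDER BY …

Corrected query:
SELECT dept, AVG(salary) AS a FROM employees GROUP BY dept ORDER BY a

Result:
dept        | a       
------------+---------
Sales       | 43139   
HR          | 44311   
Engineering | 46046   
Legal       | 127241.5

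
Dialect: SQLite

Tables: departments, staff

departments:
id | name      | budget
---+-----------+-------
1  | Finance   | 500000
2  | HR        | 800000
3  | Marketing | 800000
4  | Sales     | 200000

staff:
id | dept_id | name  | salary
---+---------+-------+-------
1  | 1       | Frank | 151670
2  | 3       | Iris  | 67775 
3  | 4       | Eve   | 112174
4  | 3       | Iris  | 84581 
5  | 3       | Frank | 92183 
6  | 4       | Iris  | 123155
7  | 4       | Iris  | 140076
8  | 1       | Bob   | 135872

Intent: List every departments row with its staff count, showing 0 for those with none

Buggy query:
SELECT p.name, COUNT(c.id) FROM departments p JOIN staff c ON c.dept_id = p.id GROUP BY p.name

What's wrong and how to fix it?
Bug: An inner join excludes parents with zero children

Fix: Switch to LEFT JOIN to retain unmatched parent rows

Corrected query:
SELECT p.name, COUNT(c.id) FROM departments p LEFT JOIN staff c ON c.dept_id = p.id GROUP BY p.name

Result:
name      | COUNT(c.id)
----------+------------
Finance   | 2          
HR        | 0          
Marketing | 3          
Sales     | 3          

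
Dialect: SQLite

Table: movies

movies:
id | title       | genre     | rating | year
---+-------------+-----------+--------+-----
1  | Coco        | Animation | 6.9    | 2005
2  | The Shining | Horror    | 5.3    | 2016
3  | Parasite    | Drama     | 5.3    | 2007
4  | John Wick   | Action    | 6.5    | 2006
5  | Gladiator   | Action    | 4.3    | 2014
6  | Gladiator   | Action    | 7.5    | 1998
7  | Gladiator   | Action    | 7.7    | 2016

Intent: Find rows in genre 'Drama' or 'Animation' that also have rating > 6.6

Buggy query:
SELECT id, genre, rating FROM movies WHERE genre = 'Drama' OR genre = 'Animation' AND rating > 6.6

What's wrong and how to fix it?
Bug: Without parentheses, AND is evaluated before OR, so the rating filter only applies to the 'Animation' branch

Fix: Add parentheses around the OR so the AND applies to both alternatives

Corrected query:
SELECT id, genre, rating FROM movies WHERE (genre = 'Drama' OR genre = 'Animation') AND rating > 6.6

Result:
id | genre     | rating
---+-----------+-------
1  | Animation | 6.9   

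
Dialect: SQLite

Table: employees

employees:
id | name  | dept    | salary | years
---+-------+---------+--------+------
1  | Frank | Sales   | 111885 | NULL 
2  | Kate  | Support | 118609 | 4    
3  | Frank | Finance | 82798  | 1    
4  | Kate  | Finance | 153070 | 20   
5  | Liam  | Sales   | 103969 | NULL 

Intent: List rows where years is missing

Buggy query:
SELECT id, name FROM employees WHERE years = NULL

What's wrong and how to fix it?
Bug: Comparing to NULL with '=' never matches; NULL = NULL is unknown, not true

Fix: Replace '= NULL' with 'IS NULL'

Corrected query:
SELECT id, name FROM employees WHERE years IS NULL

Result:
id | name 
---+------
1  | Frank
5  | Liam 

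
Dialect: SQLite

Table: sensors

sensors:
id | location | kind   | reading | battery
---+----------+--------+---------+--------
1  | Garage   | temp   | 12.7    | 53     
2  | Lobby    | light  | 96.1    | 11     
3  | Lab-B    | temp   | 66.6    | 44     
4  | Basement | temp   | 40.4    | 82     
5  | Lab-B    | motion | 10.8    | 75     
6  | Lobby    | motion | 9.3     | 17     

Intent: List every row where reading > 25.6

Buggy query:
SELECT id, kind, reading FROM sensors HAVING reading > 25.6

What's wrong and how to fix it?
Bug: HAVING filters the output of aggregation, but this query has no GROUP BY and no aggregate functions, so SQLite rejects it (HAVING clause on a non-aggregate query); the condition here is per row

Fix: Replace HAVING with WHERE since the condition applies to individual rows

Corrected query:
SELECT id, kind, reading FROM sensors WHERE reading > 25.6

Result:
id | kind  | reading
---+-------+--------
2  | light | 96.1   
3  | temp  | 66.6   
4  | temp  | 40.4   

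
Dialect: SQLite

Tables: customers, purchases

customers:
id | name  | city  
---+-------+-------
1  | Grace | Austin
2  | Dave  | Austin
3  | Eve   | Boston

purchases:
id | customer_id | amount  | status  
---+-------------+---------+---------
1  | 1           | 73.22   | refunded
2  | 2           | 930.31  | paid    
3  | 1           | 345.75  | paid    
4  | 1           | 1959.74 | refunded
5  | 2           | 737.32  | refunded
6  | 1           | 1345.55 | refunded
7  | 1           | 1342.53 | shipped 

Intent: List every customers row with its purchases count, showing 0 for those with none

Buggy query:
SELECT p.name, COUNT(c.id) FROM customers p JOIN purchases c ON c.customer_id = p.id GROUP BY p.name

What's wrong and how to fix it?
Bug: INNER JOIN drops customers rows that have no matching purchases rows

Fix: Switch to LEFT JOIN to retain unmatched parent rows

Corrected query:
SELECT p.name, COUNT(c.id) FROM customers p LEFT JOIN purchases c ON c.customer_id = p.id GROUP BY p.name

Result:
name  | COUNT(c.id)
------+------------
Dave  | 2          
Eve   | 0          
Grace | 5          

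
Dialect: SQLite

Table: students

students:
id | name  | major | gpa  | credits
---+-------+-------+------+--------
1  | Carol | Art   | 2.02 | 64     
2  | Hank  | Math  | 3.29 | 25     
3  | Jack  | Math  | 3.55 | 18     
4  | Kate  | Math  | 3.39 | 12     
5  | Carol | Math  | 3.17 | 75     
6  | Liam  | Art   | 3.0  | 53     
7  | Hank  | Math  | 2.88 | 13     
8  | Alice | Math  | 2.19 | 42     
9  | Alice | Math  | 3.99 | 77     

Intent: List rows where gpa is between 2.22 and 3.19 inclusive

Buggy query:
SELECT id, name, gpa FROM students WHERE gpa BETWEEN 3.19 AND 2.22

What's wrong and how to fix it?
Bug: BETWEEN expects the lower bound first; with 3.19 AND 2.22 the range is empty

Fix: Swap the bounds so the smaller value comes first

Corrected query:
SELECT id, name, gpa FROM students WHERE gpa BETWEEN 2.22 AND 3.19

Result:
id | name  | gpa 
---+-------+-----
5  | Carol | 3.17
6  | Liam  | 3   
7  | Hank  | 2.88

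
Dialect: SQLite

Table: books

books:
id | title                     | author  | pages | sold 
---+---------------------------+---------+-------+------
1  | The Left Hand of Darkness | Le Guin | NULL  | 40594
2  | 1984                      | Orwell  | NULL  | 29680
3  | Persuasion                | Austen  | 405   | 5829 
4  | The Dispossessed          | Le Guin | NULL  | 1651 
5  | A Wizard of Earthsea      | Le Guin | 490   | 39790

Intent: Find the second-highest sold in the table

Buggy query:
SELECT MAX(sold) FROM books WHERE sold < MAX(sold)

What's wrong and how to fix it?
Bug: The inner MAX is an aggregate inside WHERE, which is not allowed

Fix: Compute the overall MAX in a subquery, then take MAX of rows below it

Corrected query:
SELECT MAX(sold) FROM books WHERE sold < (SELECT MAX(sold) FROM books)

Result:
MAX(sold)
---------
39790    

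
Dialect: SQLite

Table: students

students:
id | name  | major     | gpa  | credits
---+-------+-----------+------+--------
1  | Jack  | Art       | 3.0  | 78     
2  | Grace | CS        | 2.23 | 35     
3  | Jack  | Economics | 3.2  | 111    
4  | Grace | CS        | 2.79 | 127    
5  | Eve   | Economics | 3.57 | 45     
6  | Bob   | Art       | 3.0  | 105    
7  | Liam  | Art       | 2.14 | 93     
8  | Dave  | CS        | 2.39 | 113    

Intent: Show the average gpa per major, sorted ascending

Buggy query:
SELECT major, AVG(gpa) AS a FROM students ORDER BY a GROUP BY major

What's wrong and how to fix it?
Bug: GROUP BY must precede ORDER BY

Fix: Move ORDER BY to the end, after GROUP BY

Corrected query:
SELECT major, AVG(gpa) AS a FROM students GROUP BY major ORDER BY a

Result:
major     | a       
----------+---------
CS        | 2.47    
Art       | 2.713333
Economics | 3.385   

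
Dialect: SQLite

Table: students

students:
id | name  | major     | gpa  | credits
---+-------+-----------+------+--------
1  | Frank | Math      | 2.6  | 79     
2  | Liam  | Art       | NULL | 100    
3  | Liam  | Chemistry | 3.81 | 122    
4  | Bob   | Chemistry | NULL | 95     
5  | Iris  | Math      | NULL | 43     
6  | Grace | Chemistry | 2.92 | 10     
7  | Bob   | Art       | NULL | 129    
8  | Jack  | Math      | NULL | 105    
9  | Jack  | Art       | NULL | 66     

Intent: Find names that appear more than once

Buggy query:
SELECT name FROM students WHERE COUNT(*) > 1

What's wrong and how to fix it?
Bug: COUNT(*) is an aggregate and cannot be used in WHERE

Fix: Group first, then use HAVING for the count condition

Corrected query:
SELECT name FROM students GROUP BY name HAVING COUNT(*) > 1

Result:
name
----
Bob 
Jack
Liam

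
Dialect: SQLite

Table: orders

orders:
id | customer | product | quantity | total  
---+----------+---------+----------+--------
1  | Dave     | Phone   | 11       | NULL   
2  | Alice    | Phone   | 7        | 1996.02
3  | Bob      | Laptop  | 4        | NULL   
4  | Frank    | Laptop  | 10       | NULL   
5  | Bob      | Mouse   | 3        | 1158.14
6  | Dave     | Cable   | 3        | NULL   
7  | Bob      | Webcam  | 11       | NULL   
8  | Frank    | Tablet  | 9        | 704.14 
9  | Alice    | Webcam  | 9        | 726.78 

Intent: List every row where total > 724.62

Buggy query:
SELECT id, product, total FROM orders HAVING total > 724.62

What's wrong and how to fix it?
Bug: HAVING filters the output of aggregation, but this query has no GROUP BY and no aggregate functions, so SQLite rejects it (HAVING clause on a non-aggregate query); the condition here is per row

Fix: Replace HAVING with WHERE since the condition applies to individual rows

Corrected query:
SELECT id, product, total FROM orders WHERE total > 724.62

Result:
id | product | total  
---+---------+--------
2  | Phone   | 1996.02
5  | Mouse   | 1158.14
9  | Webcam  | 726.78 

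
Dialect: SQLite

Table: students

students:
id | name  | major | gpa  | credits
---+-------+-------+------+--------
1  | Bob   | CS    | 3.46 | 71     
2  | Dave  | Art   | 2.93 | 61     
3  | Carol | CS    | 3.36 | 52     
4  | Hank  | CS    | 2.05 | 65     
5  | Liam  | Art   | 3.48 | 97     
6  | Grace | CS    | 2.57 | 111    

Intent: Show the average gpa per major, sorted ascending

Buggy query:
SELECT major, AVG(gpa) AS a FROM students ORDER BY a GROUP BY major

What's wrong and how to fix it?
Bug: ORDER BY appears before GROUP BY; SQL clause order requires GROUP BY first

Fix: Move ORDER BY to the end, after GROUP BY

Corrected query:
SELECT major, AVG(gpa) AS a FROM students GROUP BY major ORDER BY a

Result:
major | a    
------+------
CS    | 2.86 
Art   | 3.205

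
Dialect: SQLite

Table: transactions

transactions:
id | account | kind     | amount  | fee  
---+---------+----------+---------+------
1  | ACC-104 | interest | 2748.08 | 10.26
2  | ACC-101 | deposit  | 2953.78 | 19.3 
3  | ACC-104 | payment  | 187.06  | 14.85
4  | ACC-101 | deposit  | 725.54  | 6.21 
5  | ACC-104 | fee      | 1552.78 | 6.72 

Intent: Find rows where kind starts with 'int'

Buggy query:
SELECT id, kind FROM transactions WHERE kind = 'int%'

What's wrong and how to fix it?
Bug: '=' compares the literal string including the % character; pattern matching needs LIKE

Fix: Replace '=' with LIKE so 'int%' is treated as a pattern

Corrected query:
SELECT id, kind FROM transactions WHERE kind LIKE 'int%'

Result:
id | kind    
---+---------
1  | interest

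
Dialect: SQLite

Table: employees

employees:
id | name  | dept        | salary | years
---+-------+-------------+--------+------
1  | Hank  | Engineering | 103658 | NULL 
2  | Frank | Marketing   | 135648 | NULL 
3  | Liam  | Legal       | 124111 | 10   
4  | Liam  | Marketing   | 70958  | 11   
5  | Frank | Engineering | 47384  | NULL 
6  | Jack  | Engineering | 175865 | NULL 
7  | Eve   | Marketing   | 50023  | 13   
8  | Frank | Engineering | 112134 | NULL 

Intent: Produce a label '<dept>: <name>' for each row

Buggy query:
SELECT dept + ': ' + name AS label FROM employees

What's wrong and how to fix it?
Bug: '+' is numeric addition; on text columns SQLite converts them to 0 instead of concatenating

Fix: Replace + with || to concatenate text

Corrected query:
SELECT dept || ': ' || name AS label FROM employees

Result:
label             
------------------
Engineering: Hank 
Marketing: Frank  
Legal: Liam       
Marketing: Liam   
Engineering: Frank
Engineering: Jack 
Marketing: Eve    
Engineering: Frank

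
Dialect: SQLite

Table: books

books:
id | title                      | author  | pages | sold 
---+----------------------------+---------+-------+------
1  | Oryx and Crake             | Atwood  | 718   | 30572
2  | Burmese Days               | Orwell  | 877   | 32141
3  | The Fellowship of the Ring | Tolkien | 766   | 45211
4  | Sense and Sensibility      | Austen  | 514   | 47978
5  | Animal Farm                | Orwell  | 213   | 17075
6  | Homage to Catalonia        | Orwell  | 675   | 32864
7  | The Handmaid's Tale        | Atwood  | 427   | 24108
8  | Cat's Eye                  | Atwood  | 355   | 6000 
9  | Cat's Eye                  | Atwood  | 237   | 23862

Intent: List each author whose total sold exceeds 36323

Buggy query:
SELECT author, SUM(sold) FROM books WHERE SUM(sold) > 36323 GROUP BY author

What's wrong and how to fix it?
Bug: WHERE runs before GROUP BY, so aggregates aren't available there

Fix: Use HAVING (which filters groups after aggregation) instead of WHERE

Corrected query:
SELECT author, SUM(sold) FROM books GROUP BY author HAVING SUM(sold) > 36323

Result:
author  | SUM(sold)
--------+----------
Atwood  | 84542    
Austen  | 47978    
Orwell  | 82080    
Tolkien | 45211    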